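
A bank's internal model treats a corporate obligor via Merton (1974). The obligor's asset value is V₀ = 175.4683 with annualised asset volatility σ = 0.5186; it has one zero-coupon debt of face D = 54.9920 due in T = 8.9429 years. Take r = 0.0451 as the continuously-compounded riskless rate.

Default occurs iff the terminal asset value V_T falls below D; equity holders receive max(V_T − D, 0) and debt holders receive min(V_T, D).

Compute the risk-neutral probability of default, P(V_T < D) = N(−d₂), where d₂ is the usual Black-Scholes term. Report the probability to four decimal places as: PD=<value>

d₁ = [ln(V₀/D) + (r + σ²/2)T] / (σ√T)
   = [ln(175.4683/54.9920) + (0.0451 + 0.5·0.5186²)·8.9429] / (0.5186·√8.9429)
   = [1.160271 + 1.605903] / 1.550857 = 1.783642
d₂ = d₁ − σ√T = 1.783642 − 1.550857 = 0.232786
risk-neutral PD = N(−d₂) = N(-0.232786) = 0.407964

PD=0.4080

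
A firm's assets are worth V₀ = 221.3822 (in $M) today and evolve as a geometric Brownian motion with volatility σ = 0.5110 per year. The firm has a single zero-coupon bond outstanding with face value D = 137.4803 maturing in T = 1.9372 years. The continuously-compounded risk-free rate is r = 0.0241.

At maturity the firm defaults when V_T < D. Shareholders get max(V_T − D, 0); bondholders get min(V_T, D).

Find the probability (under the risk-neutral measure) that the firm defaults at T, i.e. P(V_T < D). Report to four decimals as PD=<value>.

PD=0.3520

d₁ = [ln(V₀/D) + (r + σ²/2)T] / (σ√T)
   = [ln(221.3822/137.4803) + (0.0241 + 0.5·0.5110²)·1.9372] / (0.5110·√1.9372)
   = [0.476410 + 0.299608] / 0.711227 = 1.091098
d₂ = d₁ − σ√T = 1.091098 − 0.711227 = 0.379871
risk-neutral PD = N(−d₂) = N(-0.379871) = 0.352020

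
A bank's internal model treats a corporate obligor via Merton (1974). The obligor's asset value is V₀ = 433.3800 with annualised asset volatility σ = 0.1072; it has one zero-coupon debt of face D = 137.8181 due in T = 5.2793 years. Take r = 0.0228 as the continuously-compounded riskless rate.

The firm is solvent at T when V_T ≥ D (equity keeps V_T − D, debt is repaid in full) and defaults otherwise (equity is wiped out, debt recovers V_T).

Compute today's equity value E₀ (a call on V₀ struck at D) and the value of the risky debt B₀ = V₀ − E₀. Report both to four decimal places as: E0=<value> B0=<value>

E0=311.1913 B0=122.1887

d₁ = [ln(V₀/D) + (r + σ²/2)T] / (σ√T)
   = [ln(433.3800/137.8181) + (0.0228 + 0.5·0.1072²)·5.2793] / (0.1072·√5.2793)
   = [1.145680 + 0.150702] / 0.246311 = 5.263205
d₂ = d₁ − σ√T = 5.263205 − 0.246311 = 5.016894
N(d₁) = 1.000000,  N(d₂) = 1.000000,  e^(−rT) = 0.886594
E₀ = V₀·N(d₁) − D·e^(−rT)·N(d₂)
   = 433.3800·1.000000 − 137.8181·0.886594·1.000000 = 311.191291
B₀ = V₀ − E₀ = 433.3800 − 311.191291 = 122.188709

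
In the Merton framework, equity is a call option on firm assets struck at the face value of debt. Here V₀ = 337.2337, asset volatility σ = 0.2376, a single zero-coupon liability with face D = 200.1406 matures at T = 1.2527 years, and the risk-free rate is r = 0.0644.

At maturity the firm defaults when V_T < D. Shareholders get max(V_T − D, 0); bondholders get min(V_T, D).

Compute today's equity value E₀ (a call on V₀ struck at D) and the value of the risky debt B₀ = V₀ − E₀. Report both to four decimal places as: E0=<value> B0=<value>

E0=152.8720 B0=184.3617

d₁ = [ln(V₀/D) + (r + σ²/2)T] / (σ√T)
   = [ln(337.2337/200.1406) + (0.0644 + 0.5·0.2376²)·1.2527] / (0.2376·√1.2527)
   = [0.521756 + 0.116034] / 0.265932 = 2.398322
d₂ = d₁ − σ√T = 2.398322 − 0.265932 = 2.132391
N(d₁) = 0.991765,  N(d₂) = 0.983513,  e^(−rT) = 0.922494
E₀ = V₀·N(d₁) − D·e^(−rT)·N(d₂)
   = 337.2337·0.991765 − 200.1406·0.922494·0.983513 = 152.871959
B₀ = V₀ − E₀ = 337.2337 − 152.871959 = 184.361741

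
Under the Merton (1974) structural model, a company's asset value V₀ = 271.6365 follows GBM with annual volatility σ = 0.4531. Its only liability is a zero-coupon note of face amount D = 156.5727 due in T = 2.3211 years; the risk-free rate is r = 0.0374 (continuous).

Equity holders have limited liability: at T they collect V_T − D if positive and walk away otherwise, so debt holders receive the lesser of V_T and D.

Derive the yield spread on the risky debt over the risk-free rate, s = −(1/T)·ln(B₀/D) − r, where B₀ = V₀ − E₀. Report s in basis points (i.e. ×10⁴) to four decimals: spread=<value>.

d₁ = [ln(V₀/D) + (r + σ²/2)T] / (σ√T)
   = [ln(271.6365/156.5727) + (0.0374 + 0.5·0.4531²)·2.3211] / (0.4531·√2.3211)
   = [0.550944 + 0.325070] / 0.690305 = 1.269025
d₂ = d₁ − σ√T = 1.269025 − 0.690305 = 0.578720
N(d₁) = 0.897784,  N(d₂) = 0.718611,  e^(−rT) = 0.916852
E₀ = V₀·N(d₁) − D·e^(−rT)·N(d₂)
   = 271.6365·0.897784 − 156.5727·0.916852·0.718611 = 140.711403
B₀ = V₀ − E₀ = 271.6365 − 140.711403 = 130.925097
spread = −(1/T)·ln(B₀/D) − r = −(1/2.3211)·ln(130.925097/156.5727) − 0.0374 = 0.03967340
in basis points: 0.03967340 × 10⁴ = 396.7340 bp

spread=396.7340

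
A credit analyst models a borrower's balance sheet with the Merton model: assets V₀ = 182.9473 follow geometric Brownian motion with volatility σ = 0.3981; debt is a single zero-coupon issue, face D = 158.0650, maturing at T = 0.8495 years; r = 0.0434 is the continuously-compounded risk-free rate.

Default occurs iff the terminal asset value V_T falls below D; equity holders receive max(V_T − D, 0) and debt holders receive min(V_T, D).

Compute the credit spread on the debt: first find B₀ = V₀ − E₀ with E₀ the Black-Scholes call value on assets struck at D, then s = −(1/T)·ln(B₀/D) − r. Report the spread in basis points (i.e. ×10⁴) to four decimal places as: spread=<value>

d₁ = [ln(V₀/D) + (r + σ²/2)T] / (σ√T)
   = [ln(182.9473/158.0650) + (0.0434 + 0.5·0.3981²)·0.8495] / (0.3981·√0.8495)
   = [0.146192 + 0.104184] / 0.366922 = 0.682368
d₂ = d₁ − σ√T = 0.682368 − 0.366922 = 0.315446
N(d₁) = 0.752497,  N(d₂) = 0.623789,  e^(−rT) = 0.963803
E₀ = V₀·N(d₁) − D·e^(−rT)·N(d₂)
   = 182.9473·0.752497 − 158.0650·0.963803·0.623789 = 42.637135
B₀ = V₀ − E₀ = 182.9473 − 42.637135 = 140.310165
spread = −(1/T)·ln(B₀/D) − r = −(1/0.8495)·ln(140.310165/158.0650) − 0.0434 = 0.09686004
in basis points: 0.09686004 × 10⁴ = 968.6004 bp

spread=968.6004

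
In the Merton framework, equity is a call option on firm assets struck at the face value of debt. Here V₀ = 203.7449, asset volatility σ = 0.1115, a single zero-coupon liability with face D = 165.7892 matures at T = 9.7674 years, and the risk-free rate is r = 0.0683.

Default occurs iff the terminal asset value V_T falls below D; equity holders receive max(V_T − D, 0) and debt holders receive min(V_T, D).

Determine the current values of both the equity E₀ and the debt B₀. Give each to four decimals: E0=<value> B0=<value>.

d₁ = [ln(V₀/D) + (r + σ²/2)T] / (σ√T)
   = [ln(203.7449/165.7892) + (0.0683 + 0.5·0.1115²)·9.7674] / (0.1115·√9.7674)
   = [0.206152 + 0.727829] / 0.348469 = 2.680238
d₂ = d₁ − σ√T = 2.680238 − 0.348469 = 2.331769
N(d₁) = 0.996322,  N(d₂) = 0.990144,  e^(−rT) = 0.513188
E₀ = V₀·N(d₁) − D·e^(−rT)·N(d₂)
   = 203.7449·0.996322 − 165.7892·0.513188·0.990144 = 118.753026
B₀ = V₀ − E₀ = 203.7449 − 118.753026 = 84.991874

E0=118.7530 B0=84.9919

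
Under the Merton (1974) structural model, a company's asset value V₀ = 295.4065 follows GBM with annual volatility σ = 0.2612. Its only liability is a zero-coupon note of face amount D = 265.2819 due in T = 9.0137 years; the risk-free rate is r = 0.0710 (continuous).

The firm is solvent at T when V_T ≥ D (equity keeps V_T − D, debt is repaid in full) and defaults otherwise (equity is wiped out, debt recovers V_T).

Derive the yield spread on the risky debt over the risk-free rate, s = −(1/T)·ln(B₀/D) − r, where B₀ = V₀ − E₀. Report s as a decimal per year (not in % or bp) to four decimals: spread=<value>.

d₁ = [ln(V₀/D) + (r + σ²/2)T] / (σ√T)
   = [ln(295.4065/265.2819) + (0.0710 + 0.5·0.2612²)·9.0137] / (0.2612·√9.0137)
   = [0.107559 + 0.947455] / 0.784196 = 1.345344
d₂ = d₁ − σ√T = 1.345344 − 0.784196 = 0.561148
N(d₁) = 0.910743,  N(d₂) = 0.712652,  e^(−rT) = 0.527307
E₀ = V₀·N(d₁) − D·e^(−rT)·N(d₂)
   = 295.4065·0.910743 − 265.2819·0.527307·0.712652 = 169.350138
B₀ = V₀ − E₀ = 295.4065 − 169.350138 = 126.056362
spread = −(1/T)·ln(B₀/D) − r = −(1/9.0137)·ln(126.056362/265.2819) − 0.0710 = 0.01154811

spread=0.0115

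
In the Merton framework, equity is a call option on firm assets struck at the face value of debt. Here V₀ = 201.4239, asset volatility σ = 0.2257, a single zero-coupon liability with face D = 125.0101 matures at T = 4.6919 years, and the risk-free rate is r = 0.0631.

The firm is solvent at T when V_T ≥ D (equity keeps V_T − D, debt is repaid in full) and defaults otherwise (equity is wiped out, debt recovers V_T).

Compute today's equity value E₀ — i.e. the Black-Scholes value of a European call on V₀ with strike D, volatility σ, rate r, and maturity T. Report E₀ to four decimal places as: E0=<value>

d₁ = [ln(V₀/D) + (r + σ²/2)T] / (σ√T)
   = [ln(201.4239/125.0101) + (0.0631 + 0.5·0.2257²)·4.6919] / (0.2257·√4.6919)
   = [0.477017 + 0.415563] / 0.488884 = 1.825749
d₂ = d₁ − σ√T = 1.825749 − 0.488884 = 1.336865
N(d₁) = 0.966056,  N(d₂) = 0.909367,  e^(−rT) = 0.743744
E₀ = V₀·N(d₁) − D·e^(−rT)·N(d₂)
   = 201.4239·0.966056 − 125.0101·0.743744·0.909367 = 110.037974

E0=110.0380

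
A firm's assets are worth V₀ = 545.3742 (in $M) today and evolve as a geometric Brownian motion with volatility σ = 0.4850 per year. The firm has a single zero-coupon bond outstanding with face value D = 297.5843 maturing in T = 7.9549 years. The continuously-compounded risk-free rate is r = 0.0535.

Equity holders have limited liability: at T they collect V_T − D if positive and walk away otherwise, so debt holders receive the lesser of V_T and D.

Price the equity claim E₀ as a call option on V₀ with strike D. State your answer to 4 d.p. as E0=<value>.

d₁ = [ln(V₀/D) + (r + σ²/2)T] / (σ√T)
   = [ln(545.3742/297.5843) + (0.0535 + 0.5·0.4850²)·7.9549] / (0.4850·√7.9549)
   = [0.605775 + 1.361183] / 1.367915 = 1.437924
d₂ = d₁ − σ√T = 1.437924 − 1.367915 = 0.070009
N(d₁) = 0.924772,  N(d₂) = 0.527907,  e^(−rT) = 0.653386
E₀ = V₀·N(d₁) − D·e^(−rT)·N(d₂)
   = 545.3742·0.924772 − 297.5843·0.653386·0.527907 = 401.702061

E0=401.7021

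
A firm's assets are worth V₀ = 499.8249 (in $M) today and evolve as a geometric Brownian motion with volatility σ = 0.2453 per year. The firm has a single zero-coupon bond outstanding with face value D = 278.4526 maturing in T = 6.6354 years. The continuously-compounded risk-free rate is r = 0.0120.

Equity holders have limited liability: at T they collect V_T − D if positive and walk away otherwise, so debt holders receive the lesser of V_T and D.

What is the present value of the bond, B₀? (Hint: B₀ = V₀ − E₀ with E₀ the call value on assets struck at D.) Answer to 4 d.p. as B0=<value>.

d₁ = [ln(V₀/D) + (r + σ²/2)T] / (σ√T)
   = [ln(499.8249/278.4526) + (0.0120 + 0.5·0.2453²)·6.6354] / (0.2453·√6.6354)
   = [0.585010 + 0.279258] / 0.631875 = 1.367783
d₂ = d₁ − σ√T = 1.367783 − 0.631875 = 0.735908
N(d₁) = 0.914310,  N(d₂) = 0.769107,  e^(−rT) = 0.923463
E₀ = V₀·N(d₁) − D·e^(−rT)·N(d₂)
   = 499.8249·0.914310 − 278.4526·0.923463·0.769107 = 259.226341
B₀ = V₀ − E₀ = 499.8249 − 259.226341 = 240.598559

B0=240.5986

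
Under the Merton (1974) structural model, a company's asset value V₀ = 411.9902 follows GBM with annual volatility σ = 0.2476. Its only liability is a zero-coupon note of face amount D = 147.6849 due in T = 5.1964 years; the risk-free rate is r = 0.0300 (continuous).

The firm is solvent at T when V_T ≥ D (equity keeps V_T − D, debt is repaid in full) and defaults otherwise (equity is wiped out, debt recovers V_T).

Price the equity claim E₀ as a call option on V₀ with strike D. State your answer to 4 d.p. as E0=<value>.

E0=286.4442

d₁ = [ln(V₀/D) + (r + σ²/2)T] / (σ√T)
   = [ln(411.9902/147.6849) + (0.0300 + 0.5·0.2476²)·5.1964] / (0.2476·√5.1964)
   = [1.025919 + 0.315177] / 0.564419 = 2.376062
d₂ = d₁ − σ√T = 2.376062 − 0.564419 = 1.811642
N(d₁) = 0.991251,  N(d₂) = 0.964979,  e^(−rT) = 0.855652
E₀ = V₀·N(d₁) − D·e^(−rT)·N(d₂)
   = 411.9902·0.991251 − 147.6849·0.855652·0.964979 = 286.444227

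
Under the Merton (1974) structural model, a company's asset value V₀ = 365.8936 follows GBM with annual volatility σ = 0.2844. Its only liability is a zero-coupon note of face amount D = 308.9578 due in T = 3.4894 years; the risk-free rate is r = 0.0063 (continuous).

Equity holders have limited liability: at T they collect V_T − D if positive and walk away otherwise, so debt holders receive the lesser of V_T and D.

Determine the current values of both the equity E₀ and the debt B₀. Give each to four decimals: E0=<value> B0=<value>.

E0=106.1646 B0=259.7290

d₁ = [ln(V₀/D) + (r + σ²/2)T] / (σ√T)
   = [ln(365.8936/308.9578) + (0.0063 + 0.5·0.2844²)·3.4894] / (0.2844·√3.4894)
   = [0.169138 + 0.163100] / 0.531257 = 0.625381
d₂ = d₁ − σ√T = 0.625381 − 0.531257 = 0.094124
N(d₁) = 0.734140,  N(d₂) = 0.537495,  e^(−rT) = 0.978257
E₀ = V₀·N(d₁) − D·e^(−rT)·N(d₂)
   = 365.8936·0.734140 − 308.9578·0.978257·0.537495 = 106.164582
B₀ = V₀ − E₀ = 365.8936 − 106.164582 = 259.729018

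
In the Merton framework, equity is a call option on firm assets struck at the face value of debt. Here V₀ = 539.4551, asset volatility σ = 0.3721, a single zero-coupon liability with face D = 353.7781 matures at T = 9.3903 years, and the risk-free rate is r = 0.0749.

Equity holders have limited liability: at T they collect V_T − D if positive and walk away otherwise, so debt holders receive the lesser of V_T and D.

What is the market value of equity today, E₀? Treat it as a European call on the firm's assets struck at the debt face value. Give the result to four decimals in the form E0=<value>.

d₁ = [ln(V₀/D) + (r + σ²/2)T] / (σ√T)
   = [ln(539.4551/353.7781) + (0.0749 + 0.5·0.3721²)·9.3903] / (0.3721·√9.3903)
   = [0.421890 + 1.353416] / 1.140248 = 1.556947
d₂ = d₁ − σ√T = 1.556947 − 1.140248 = 0.416699
N(d₁) = 0.940258,  N(d₂) = 0.661551,  e^(−rT) = 0.494933
E₀ = V₀·N(d₁) − D·e^(−rT)·N(d₂)
   = 539.4551·0.940258 − 353.7781·0.494933·0.661551 = 391.392123

E0=391.3921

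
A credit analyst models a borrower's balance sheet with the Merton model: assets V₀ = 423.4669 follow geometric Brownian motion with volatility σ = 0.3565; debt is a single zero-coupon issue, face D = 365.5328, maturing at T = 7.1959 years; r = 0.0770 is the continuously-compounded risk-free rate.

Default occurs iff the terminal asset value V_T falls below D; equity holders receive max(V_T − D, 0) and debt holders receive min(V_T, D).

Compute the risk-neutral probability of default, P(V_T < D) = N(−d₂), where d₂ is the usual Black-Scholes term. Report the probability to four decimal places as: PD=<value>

PD=0.3993

d₁ = [ln(V₀/D) + (r + σ²/2)T] / (σ√T)
   = [ln(423.4669/365.5328) + (0.0770 + 0.5·0.3565²)·7.1959] / (0.3565·√7.1959)
   = [0.147119 + 1.011356] / 0.956317 = 1.211392
d₂ = d₁ − σ√T = 1.211392 − 0.956317 = 0.255074
risk-neutral PD = N(−d₂) = N(-0.255074) = 0.399333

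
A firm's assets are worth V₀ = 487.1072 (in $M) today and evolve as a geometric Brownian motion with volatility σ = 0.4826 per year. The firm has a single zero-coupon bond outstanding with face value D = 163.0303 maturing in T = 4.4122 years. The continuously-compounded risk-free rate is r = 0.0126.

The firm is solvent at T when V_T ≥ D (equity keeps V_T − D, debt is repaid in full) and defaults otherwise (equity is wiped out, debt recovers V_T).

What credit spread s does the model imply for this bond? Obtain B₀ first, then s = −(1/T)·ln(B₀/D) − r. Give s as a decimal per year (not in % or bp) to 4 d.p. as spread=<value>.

d₁ = [ln(V₀/D) + (r + σ²/2)T] / (σ√T)
   = [ln(487.1072/163.0303) + (0.0126 + 0.5·0.4826²)·4.4122] / (0.4826·√4.4122)
   = [1.094548 + 0.569400] / 1.013713 = 1.641440
d₂ = d₁ − σ√T = 1.641440 − 1.013713 = 0.627727
N(d₁) = 0.949647,  N(d₂) = 0.734909,  e^(−rT) = 0.945923
E₀ = V₀·N(d₁) − D·e^(−rT)·N(d₂)
   = 487.1072·0.949647 − 163.0303·0.945923·0.734909 = 349.246531
B₀ = V₀ − E₀ = 487.1072 − 349.246531 = 137.860669
spread = −(1/T)·ln(B₀/D) − r = −(1/4.4122)·ln(137.860669/163.0303) − 0.0126 = 0.02540656

spread=0.0254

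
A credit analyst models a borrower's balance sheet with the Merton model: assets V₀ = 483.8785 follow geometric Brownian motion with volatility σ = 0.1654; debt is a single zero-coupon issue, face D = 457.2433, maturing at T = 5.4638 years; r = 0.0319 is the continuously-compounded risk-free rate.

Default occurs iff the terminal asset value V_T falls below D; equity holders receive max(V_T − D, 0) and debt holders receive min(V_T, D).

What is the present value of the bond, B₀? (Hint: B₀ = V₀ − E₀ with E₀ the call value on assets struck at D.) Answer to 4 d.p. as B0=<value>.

B0=356.1495

d₁ = [ln(V₀/D) + (r + σ²/2)T] / (σ√T)
   = [ln(483.8785/457.2433) + (0.0319 + 0.5·0.1654²)·5.4638] / (0.1654·√5.4638)
   = [0.056618 + 0.249032] / 0.386619 = 0.790573
d₂ = d₁ − σ√T = 0.790573 − 0.386619 = 0.403955
N(d₁) = 0.785403,  N(d₂) = 0.656877,  e^(−rT) = 0.840049
E₀ = V₀·N(d₁) − D·e^(−rT)·N(d₂)
   = 483.8785·0.785403 − 457.2433·0.840049·0.656877 = 127.729020
B₀ = V₀ − E₀ = 483.8785 − 127.729020 = 356.149480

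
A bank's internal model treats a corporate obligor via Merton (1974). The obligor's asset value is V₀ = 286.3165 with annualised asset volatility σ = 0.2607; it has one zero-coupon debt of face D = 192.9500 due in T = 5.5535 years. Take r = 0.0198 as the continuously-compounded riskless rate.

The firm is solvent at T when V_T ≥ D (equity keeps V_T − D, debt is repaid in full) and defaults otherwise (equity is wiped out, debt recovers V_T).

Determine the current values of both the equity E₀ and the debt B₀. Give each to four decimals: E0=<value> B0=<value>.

d₁ = [ln(V₀/D) + (r + σ²/2)T] / (σ√T)
   = [ln(286.3165/192.9500) + (0.0198 + 0.5·0.2607²)·5.5535] / (0.2607·√5.5535)
   = [0.394667 + 0.298680] / 0.614362 = 1.128563
d₂ = d₁ − σ√T = 1.128563 − 0.614362 = 0.514201
N(d₁) = 0.870459,  N(d₂) = 0.696444,  e^(−rT) = 0.895871
E₀ = V₀·N(d₁) − D·e^(−rT)·N(d₂)
   = 286.3165·0.870459 − 192.9500·0.895871·0.696444 = 128.840624
B₀ = V₀ − E₀ = 286.3165 − 128.840624 = 157.475876

E0=128.8406 B0=157.4759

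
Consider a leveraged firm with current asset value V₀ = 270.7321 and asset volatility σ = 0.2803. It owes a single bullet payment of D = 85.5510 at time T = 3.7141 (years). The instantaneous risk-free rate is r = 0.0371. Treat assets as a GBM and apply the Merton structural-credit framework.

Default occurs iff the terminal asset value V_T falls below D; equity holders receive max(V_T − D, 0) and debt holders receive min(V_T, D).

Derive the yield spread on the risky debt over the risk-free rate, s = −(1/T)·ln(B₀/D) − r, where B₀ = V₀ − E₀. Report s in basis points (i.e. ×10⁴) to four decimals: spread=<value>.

spread=7.6049

d₁ = [ln(V₀/D) + (r + σ²/2)T] / (σ√T)
   = [ln(270.7321/85.5510) + (0.0371 + 0.5·0.2803²)·3.7141] / (0.2803·√3.7141)
   = [1.152017 + 0.283698] / 0.540194 = 2.657776
d₂ = d₁ − σ√T = 2.657776 − 0.540194 = 2.117582
N(d₁) = 0.996067,  N(d₂) = 0.982895,  e^(−rT) = 0.871279
E₀ = V₀·N(d₁) − D·e^(−rT)·N(d₂)
   = 270.7321·0.996067 − 85.5510·0.871279·0.982895 = 196.403556
B₀ = V₀ − E₀ = 270.7321 − 196.403556 = 74.328544
spread = −(1/T)·ln(B₀/D) − r = −(1/3.7141)·ln(74.328544/85.5510) − 0.0371 = 0.00076049
in basis points: 0.00076049 × 10⁴ = 7.6049 bp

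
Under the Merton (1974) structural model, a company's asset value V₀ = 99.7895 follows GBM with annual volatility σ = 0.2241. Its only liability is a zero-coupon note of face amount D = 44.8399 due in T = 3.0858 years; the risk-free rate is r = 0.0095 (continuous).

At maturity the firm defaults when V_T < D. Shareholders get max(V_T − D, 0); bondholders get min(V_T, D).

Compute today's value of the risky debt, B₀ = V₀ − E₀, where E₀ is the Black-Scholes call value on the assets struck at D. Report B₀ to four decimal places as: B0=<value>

d₁ = [ln(V₀/D) + (r + σ²/2)T] / (σ√T)
   = [ln(99.7895/44.8399) + (0.0095 + 0.5·0.2241²)·3.0858] / (0.2241·√3.0858)
   = [0.799965 + 0.106801] / 0.393664 = 2.303399
d₂ = d₁ − σ√T = 2.303399 − 0.393664 = 1.909735
N(d₁) = 0.989372,  N(d₂) = 0.971916,  e^(−rT) = 0.971110
E₀ = V₀·N(d₁) − D·e^(−rT)·N(d₂)
   = 99.7895·0.989372 − 44.8399·0.971110·0.971916 = 56.407312
B₀ = V₀ − E₀ = 99.7895 − 56.407312 = 43.382188

B0=43.3822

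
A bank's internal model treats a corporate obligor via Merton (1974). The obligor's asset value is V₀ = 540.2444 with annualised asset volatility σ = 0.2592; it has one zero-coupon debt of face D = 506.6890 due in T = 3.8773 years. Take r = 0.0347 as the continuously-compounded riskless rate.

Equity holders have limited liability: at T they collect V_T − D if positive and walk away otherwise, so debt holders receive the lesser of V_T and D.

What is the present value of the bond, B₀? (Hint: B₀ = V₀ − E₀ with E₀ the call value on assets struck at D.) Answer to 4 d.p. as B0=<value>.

B0=385.3398

d₁ = [ln(V₀/D) + (r + σ²/2)T] / (σ√T)
   = [ln(540.2444/506.6890) + (0.0347 + 0.5·0.2592²)·3.8773] / (0.2592·√3.8773)
   = [0.064124 + 0.264790] / 0.510387 = 0.644440
d₂ = d₁ − σ√T = 0.644440 − 0.510387 = 0.134053
N(d₁) = 0.740355,  N(d₂) = 0.553320,  e^(−rT) = 0.874116
E₀ = V₀·N(d₁) − D·e^(−rT)·N(d₂)
   = 540.2444·0.740355 − 506.6890·0.874116·0.553320 = 154.904624
B₀ = V₀ − E₀ = 540.2444 − 154.904624 = 385.339776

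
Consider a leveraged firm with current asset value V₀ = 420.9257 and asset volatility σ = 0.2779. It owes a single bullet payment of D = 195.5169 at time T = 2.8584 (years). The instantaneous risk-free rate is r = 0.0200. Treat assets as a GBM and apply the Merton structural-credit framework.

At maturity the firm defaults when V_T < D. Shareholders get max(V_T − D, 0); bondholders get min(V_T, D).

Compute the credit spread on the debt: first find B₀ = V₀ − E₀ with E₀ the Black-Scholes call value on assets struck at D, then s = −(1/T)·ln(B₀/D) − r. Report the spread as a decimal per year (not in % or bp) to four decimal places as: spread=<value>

d₁ = [ln(V₀/D) + (r + σ²/2)T] / (σ√T)
   = [ln(420.9257/195.5169) + (0.0200 + 0.5·0.2779²)·2.8584] / (0.2779·√2.8584)
   = [0.766810 + 0.167543] / 0.469840 = 1.988660
d₂ = d₁ − σ√T = 1.988660 − 0.469840 = 1.518820
N(d₁) = 0.976631,  N(d₂) = 0.935596,  e^(−rT) = 0.944435
E₀ = V₀·N(d₁) − D·e^(−rT)·N(d₂)
   = 420.9257·0.976631 − 195.5169·0.944435·0.935596 = 238.328232
B₀ = V₀ − E₀ = 420.9257 − 238.328232 = 182.597468
spread = −(1/T)·ln(B₀/D) − r = −(1/2.8584)·ln(182.597468/195.5169) − 0.0200 = 0.00391643

spread=0.0039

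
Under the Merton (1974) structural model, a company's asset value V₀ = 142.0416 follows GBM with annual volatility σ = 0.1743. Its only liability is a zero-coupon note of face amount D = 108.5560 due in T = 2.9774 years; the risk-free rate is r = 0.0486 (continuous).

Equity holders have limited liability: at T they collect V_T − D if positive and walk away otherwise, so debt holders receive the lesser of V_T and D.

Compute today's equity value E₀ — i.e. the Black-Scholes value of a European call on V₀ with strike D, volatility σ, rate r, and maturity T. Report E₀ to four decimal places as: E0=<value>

d₁ = [ln(V₀/D) + (r + σ²/2)T] / (σ√T)
   = [ln(142.0416/108.5560) + (0.0486 + 0.5·0.1743²)·2.9774] / (0.1743·√2.9774)
   = [0.268854 + 0.189929] / 0.300757 = 1.525426
d₂ = d₁ − σ√T = 1.525426 − 0.300757 = 1.224669
N(d₁) = 0.936424,  N(d₂) = 0.889650,  e^(−rT) = 0.865280
E₀ = V₀·N(d₁) − D·e^(−rT)·N(d₂)
   = 142.0416·0.936424 − 108.5560·0.865280·0.889650 = 49.445049

E0=49.4450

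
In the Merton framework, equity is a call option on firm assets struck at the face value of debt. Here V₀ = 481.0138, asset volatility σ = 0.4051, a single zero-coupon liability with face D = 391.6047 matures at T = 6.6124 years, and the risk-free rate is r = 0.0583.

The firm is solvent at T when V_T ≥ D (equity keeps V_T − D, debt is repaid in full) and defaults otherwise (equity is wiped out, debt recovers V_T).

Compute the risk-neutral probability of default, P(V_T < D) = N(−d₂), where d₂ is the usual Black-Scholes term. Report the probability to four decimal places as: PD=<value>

d₁ = [ln(V₀/D) + (r + σ²/2)T] / (σ√T)
   = [ln(481.0138/391.6047) + (0.0583 + 0.5·0.4051²)·6.6124] / (0.4051·√6.6124)
   = [0.205643 + 0.928070] / 1.041698 = 1.088332
d₂ = d₁ − σ√T = 1.088332 − 1.041698 = 0.046634
risk-neutral PD = N(−d₂) = N(-0.046634) = 0.481402

PD=0.4814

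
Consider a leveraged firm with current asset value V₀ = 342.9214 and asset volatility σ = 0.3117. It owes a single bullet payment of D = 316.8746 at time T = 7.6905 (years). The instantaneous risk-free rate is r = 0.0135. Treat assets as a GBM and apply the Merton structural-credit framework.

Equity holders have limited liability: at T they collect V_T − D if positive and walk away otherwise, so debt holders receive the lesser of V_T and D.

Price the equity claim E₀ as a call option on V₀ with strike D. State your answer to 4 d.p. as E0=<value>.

d₁ = [ln(V₀/D) + (r + σ²/2)T] / (σ√T)
   = [ln(342.9214/316.8746) + (0.0135 + 0.5·0.3117²)·7.6905] / (0.3117·√7.6905)
   = [0.078995 + 0.477414] / 0.864399 = 0.643695
d₂ = d₁ − σ√T = 0.643695 − 0.864399 = -0.220703
N(d₁) = 0.740114,  N(d₂) = 0.412662,  e^(−rT) = 0.901386
E₀ = V₀·N(d₁) − D·e^(−rT)·N(d₂)
   = 342.9214·0.740114 − 316.8746·0.901386·0.412662 = 135.933710

E0=135.9337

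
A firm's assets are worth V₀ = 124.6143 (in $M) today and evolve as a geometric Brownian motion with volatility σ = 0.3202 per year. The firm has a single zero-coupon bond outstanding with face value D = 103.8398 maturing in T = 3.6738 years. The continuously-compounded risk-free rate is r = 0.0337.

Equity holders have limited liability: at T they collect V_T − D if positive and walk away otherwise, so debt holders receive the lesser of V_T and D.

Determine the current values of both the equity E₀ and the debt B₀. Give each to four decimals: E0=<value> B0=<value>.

d₁ = [ln(V₀/D) + (r + σ²/2)T] / (σ√T)
   = [ln(124.6143/103.8398) + (0.0337 + 0.5·0.3202²)·3.6738] / (0.3202·√3.6738)
   = [0.182374 + 0.312141] / 0.613732 = 0.805750
d₂ = d₁ − σ√T = 0.805750 − 0.613732 = 0.192017
N(d₁) = 0.789806,  N(d₂) = 0.576136,  e^(−rT) = 0.883550
E₀ = V₀·N(d₁) − D·e^(−rT)·N(d₂)
   = 124.6143·0.789806 − 103.8398·0.883550·0.576136 = 45.562059
B₀ = V₀ − E₀ = 124.6143 − 45.562059 = 79.052241

E0=45.5621 B0=79.0522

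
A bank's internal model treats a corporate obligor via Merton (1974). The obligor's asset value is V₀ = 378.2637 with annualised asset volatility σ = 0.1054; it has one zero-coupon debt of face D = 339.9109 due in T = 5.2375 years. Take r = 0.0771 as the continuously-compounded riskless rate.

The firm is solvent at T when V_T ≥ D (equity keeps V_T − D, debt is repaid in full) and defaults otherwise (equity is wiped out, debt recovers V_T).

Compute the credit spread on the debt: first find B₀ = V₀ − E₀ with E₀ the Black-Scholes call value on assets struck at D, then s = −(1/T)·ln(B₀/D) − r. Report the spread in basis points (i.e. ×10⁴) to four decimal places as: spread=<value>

spread=3.6482

d₁ = [ln(V₀/D) + (r + σ²/2)T] / (σ√T)
   = [ln(378.2637/339.9109) + (0.0771 + 0.5·0.1054²)·5.2375] / (0.1054·√5.2375)
   = [0.106908 + 0.432903] / 0.241214 = 2.237894
d₂ = d₁ − σ√T = 2.237894 − 0.241214 = 1.996680
N(d₁) = 0.987386,  N(d₂) = 0.977070,  e^(−rT) = 0.667770
E₀ = V₀·N(d₁) − D·e^(−rT)·N(d₂)
   = 378.2637·0.987386 − 339.9109·0.667770·0.977070 = 151.714636
B₀ = V₀ − E₀ = 378.2637 − 151.714636 = 226.549064
spread = −(1/T)·ln(B₀/D) − r = −(1/5.2375)·ln(226.549064/339.9109) − 0.0771 = 0.00036482
in basis points: 0.00036482 × 10⁴ = 3.6482 bp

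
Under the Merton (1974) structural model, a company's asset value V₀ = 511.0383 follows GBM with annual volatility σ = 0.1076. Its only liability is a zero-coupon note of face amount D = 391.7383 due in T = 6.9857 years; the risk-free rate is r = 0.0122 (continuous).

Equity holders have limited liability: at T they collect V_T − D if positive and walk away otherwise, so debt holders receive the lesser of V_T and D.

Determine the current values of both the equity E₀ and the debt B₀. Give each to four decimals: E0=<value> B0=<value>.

d₁ = [ln(V₀/D) + (r + σ²/2)T] / (σ√T)
   = [ln(511.0383/391.7383) + (0.0122 + 0.5·0.1076²)·6.9857] / (0.1076·√6.9857)
   = [0.265851 + 0.125665] / 0.284392 = 1.376676
d₂ = d₁ − σ√T = 1.376676 − 0.284392 = 1.092284
N(d₁) = 0.915694,  N(d₂) = 0.862646,  e^(−rT) = 0.918305
E₀ = V₀·N(d₁) − D·e^(−rT)·N(d₂)
   = 511.0383·0.915694 − 391.7383·0.918305·0.862646 = 157.630422
B₀ = V₀ − E₀ = 511.0383 − 157.630422 = 353.407878

E0=157.6304 B0=353.4079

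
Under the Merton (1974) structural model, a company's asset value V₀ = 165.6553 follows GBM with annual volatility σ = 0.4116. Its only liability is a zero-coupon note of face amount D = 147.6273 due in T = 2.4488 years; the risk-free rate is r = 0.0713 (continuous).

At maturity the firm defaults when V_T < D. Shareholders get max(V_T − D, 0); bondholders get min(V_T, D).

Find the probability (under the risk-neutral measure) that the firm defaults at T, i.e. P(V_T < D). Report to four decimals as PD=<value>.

PD=0.4491

d₁ = [ln(V₀/D) + (r + σ²/2)T] / (σ√T)
   = [ln(165.6553/147.6273) + (0.0713 + 0.5·0.4116²)·2.4488] / (0.4116·√2.4488)
   = [0.115218 + 0.382031] / 0.644098 = 0.772008
d₂ = d₁ − σ√T = 0.772008 − 0.644098 = 0.127910
risk-neutral PD = N(−d₂) = N(-0.127910) = 0.449110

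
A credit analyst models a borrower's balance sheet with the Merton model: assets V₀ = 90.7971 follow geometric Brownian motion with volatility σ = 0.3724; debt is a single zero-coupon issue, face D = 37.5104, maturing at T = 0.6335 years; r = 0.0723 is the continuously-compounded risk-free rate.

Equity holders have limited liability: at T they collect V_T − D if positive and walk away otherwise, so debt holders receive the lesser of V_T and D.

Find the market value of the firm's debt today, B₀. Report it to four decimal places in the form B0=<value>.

B0=35.8272

d₁ = [ln(V₀/D) + (r + σ²/2)T] / (σ√T)
   = [ln(90.7971/37.5104) + (0.0723 + 0.5·0.3724²)·0.6335] / (0.3724·√0.6335)
   = [0.884009 + 0.089729] / 0.296403 = 3.285182
d₂ = d₁ − σ√T = 3.285182 − 0.296403 = 2.988779
N(d₁) = 0.999490,  N(d₂) = 0.998600,  e^(−rT) = 0.955231
E₀ = V₀·N(d₁) − D·e^(−rT)·N(d₂)
   = 90.7971·0.999490 − 37.5104·0.955231·0.998600 = 54.969914
B₀ = V₀ − E₀ = 90.7971 − 54.969914 = 35.827186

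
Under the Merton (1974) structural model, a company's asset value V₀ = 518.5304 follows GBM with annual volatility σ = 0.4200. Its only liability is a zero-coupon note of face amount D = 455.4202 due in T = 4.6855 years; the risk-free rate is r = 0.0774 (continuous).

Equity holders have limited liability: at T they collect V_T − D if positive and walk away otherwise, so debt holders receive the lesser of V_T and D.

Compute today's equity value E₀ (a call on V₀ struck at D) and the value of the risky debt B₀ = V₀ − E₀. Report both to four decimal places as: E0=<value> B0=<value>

E0=266.3455 B0=252.1849

d₁ = [ln(V₀/D) + (r + σ²/2)T] / (σ√T)
   = [ln(518.5304/455.4202) + (0.0774 + 0.5·0.4200²)·4.6855] / (0.4200·√4.6855)
   = [0.129778 + 0.775919] / 0.909133 = 0.996221
d₂ = d₁ − σ√T = 0.996221 − 0.909133 = 0.087088
N(d₁) = 0.840429,  N(d₂) = 0.534699,  e^(−rT) = 0.695825
E₀ = V₀·N(d₁) − D·e^(−rT)·N(d₂)
   = 518.5304·0.840429 − 455.4202·0.695825·0.534699 = 266.345534
B₀ = V₀ − E₀ = 518.5304 − 266.345534 = 252.184866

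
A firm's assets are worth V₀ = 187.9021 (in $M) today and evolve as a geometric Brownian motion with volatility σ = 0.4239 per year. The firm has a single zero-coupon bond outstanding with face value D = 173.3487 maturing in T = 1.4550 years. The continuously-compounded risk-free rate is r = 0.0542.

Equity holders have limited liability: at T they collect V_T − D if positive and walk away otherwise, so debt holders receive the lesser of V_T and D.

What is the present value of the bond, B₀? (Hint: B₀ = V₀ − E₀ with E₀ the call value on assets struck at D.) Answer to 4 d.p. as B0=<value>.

d₁ = [ln(V₀/D) + (r + σ²/2)T] / (σ√T)
   = [ln(187.9021/173.3487) + (0.0542 + 0.5·0.4239²)·1.4550] / (0.4239·√1.4550)
   = [0.080616 + 0.209586] / 0.511323 = 0.567552
d₂ = d₁ − σ√T = 0.567552 − 0.511323 = 0.056230
N(d₁) = 0.714830,  N(d₂) = 0.522421,  e^(−rT) = 0.924168
E₀ = V₀·N(d₁) − D·e^(−rT)·N(d₂)
   = 187.9021·0.714830 − 173.3487·0.924168·0.522421 = 50.624599
B₀ = V₀ − E₀ = 187.9021 − 50.624599 = 137.277501

B0=137.2775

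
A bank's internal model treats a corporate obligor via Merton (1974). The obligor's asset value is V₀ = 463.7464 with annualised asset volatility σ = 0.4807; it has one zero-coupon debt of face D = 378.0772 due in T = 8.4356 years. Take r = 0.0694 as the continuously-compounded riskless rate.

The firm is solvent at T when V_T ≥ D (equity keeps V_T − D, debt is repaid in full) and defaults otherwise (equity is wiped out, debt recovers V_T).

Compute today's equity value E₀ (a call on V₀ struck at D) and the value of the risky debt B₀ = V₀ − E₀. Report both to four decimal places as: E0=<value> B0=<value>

E0=321.7254 B0=142.0210

d₁ = [ln(V₀/D) + (r + σ²/2)T] / (σ√T)
   = [ln(463.7464/378.0772) + (0.0694 + 0.5·0.4807²)·8.4356] / (0.4807·√8.4356)
   = [0.204239 + 1.560048] / 1.396150 = 1.263680
d₂ = d₁ − σ√T = 1.263680 − 1.396150 = -0.132470
N(d₁) = 0.896828,  N(d₂) = 0.447306,  e^(−rT) = 0.556866
E₀ = V₀·N(d₁) − D·e^(−rT)·N(d₂)
   = 463.7464·0.896828 − 378.0772·0.556866·0.447306 = 321.725434
B₀ = V₀ − E₀ = 463.7464 − 321.725434 = 142.020966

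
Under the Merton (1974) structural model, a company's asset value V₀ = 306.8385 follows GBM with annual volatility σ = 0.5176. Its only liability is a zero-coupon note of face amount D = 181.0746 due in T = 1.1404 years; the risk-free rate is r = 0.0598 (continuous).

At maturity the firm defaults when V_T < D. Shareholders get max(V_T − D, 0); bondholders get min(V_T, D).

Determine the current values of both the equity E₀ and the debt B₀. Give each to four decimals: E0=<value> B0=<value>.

E0=146.5106 B0=160.3279

d₁ = [ln(V₀/D) + (r + σ²/2)T] / (σ√T)
   = [ln(306.8385/181.0746) + (0.0598 + 0.5·0.5176²)·1.1404] / (0.5176·√1.1404)
   = [0.527412 + 0.220958] / 0.552743 = 1.353922
d₂ = d₁ − σ√T = 1.353922 − 0.552743 = 0.801180
N(d₁) = 0.912119,  N(d₂) = 0.788486,  e^(−rT) = 0.934077
E₀ = V₀·N(d₁) − D·e^(−rT)·N(d₂)
   = 306.8385·0.912119 − 181.0746·0.934077·0.788486 = 146.510608
B₀ = V₀ − E₀ = 306.8385 − 146.510608 = 160.327892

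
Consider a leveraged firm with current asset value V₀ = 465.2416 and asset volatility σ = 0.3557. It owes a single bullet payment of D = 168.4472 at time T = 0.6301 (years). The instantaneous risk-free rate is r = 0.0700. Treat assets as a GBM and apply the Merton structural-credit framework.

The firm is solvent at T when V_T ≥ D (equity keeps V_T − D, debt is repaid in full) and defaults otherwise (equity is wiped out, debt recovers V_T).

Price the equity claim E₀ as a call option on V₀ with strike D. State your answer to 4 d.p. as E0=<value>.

d₁ = [ln(V₀/D) + (r + σ²/2)T] / (σ√T)
   = [ln(465.2416/168.4472) + (0.0700 + 0.5·0.3557²)·0.6301] / (0.3557·√0.6301)
   = [1.015934 + 0.083968] / 0.282351 = 3.895521
d₂ = d₁ − σ√T = 3.895521 − 0.282351 = 3.613170
N(d₁) = 0.999951,  N(d₂) = 0.999849,  e^(−rT) = 0.956852
E₀ = V₀·N(d₁) − D·e^(−rT)·N(d₂)
   = 465.2416·0.999951 − 168.4472·0.956852·0.999849 = 304.064215

E0=304.0642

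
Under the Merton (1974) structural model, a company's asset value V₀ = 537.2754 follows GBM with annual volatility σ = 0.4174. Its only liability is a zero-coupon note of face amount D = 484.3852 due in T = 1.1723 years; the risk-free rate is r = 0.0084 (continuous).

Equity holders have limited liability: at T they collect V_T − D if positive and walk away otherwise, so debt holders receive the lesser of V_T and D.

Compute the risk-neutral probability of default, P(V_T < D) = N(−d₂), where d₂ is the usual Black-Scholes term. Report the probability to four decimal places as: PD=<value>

d₁ = [ln(V₀/D) + (r + σ²/2)T] / (σ√T)
   = [ln(537.2754/484.3852) + (0.0084 + 0.5·0.4174²)·1.1723] / (0.4174·√1.1723)
   = [0.103630 + 0.111968] / 0.451931 = 0.477061
d₂ = d₁ − σ√T = 0.477061 − 0.451931 = 0.025130
risk-neutral PD = N(−d₂) = N(-0.025130) = 0.489976

PD=0.4900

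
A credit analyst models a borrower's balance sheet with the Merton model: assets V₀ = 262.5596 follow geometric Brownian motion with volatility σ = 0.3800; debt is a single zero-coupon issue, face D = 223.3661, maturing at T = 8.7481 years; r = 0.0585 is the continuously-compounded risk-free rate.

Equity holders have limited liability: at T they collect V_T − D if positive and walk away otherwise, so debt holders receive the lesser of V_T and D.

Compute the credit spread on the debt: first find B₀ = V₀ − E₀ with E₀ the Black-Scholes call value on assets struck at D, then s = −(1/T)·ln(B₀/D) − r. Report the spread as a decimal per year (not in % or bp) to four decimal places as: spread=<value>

spread=0.0320

d₁ = [ln(V₀/D) + (r + σ²/2)T] / (σ√T)
   = [ln(262.5596/223.3661) + (0.0585 + 0.5·0.3800²)·8.7481] / (0.3800·√8.7481)
   = [0.161666 + 1.143377] / 1.123933 = 1.161139
d₂ = d₁ − σ√T = 1.161139 − 1.123933 = 0.037206
N(d₁) = 0.877207,  N(d₂) = 0.514840,  e^(−rT) = 0.599437
E₀ = V₀·N(d₁) − D·e^(−rT)·N(d₂)
   = 262.5596·0.877207 − 223.3661·0.599437·0.514840 = 161.385282
B₀ = V₀ − E₀ = 262.5596 − 161.385282 = 101.174318
spread = −(1/T)·ln(B₀/D) − r = −(1/8.7481)·ln(101.174318/223.3661) − 0.0585 = 0.03203019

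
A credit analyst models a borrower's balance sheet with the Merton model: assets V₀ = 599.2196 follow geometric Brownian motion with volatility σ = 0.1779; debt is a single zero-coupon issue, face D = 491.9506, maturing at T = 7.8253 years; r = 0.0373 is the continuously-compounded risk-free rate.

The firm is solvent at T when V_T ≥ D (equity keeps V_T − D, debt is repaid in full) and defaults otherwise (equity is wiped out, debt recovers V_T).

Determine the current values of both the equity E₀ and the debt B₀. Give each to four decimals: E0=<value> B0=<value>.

d₁ = [ln(V₀/D) + (r + σ²/2)T] / (σ√T)
   = [ln(599.2196/491.9506) + (0.0373 + 0.5·0.1779²)·7.8253] / (0.1779·√7.8253)
   = [0.197250 + 0.415713] / 0.497653 = 1.231708
d₂ = d₁ − σ√T = 1.231708 − 0.497653 = 0.734055
N(d₁) = 0.890971,  N(d₂) = 0.768542,  e^(−rT) = 0.746855
E₀ = V₀·N(d₁) − D·e^(−rT)·N(d₂)
   = 599.2196·0.890971 − 491.9506·0.746855·0.768542 = 251.512468
B₀ = V₀ − E₀ = 599.2196 − 251.512468 = 347.707132

E0=251.5125 B0=347.7071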